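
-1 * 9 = -9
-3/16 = -0.19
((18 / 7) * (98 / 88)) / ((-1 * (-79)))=63 / 1738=0.04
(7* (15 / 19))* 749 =78645 / 19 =4139.21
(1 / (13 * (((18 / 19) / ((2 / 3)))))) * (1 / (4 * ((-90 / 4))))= -19 / 31590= -0.00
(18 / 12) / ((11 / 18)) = 27 / 11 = 2.45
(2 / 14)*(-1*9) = -9 / 7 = -1.29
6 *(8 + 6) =84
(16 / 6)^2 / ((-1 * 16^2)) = -1 / 36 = -0.03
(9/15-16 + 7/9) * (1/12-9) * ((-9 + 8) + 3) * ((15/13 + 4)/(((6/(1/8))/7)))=195.99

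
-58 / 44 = -29 / 22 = -1.32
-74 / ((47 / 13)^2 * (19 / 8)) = -100048 / 41971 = -2.38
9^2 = 81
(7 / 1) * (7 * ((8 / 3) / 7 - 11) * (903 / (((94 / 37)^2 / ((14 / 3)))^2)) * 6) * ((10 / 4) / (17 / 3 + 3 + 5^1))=-215745814597145 / 800267684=-269592.06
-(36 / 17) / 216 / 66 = -1 / 6732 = -0.00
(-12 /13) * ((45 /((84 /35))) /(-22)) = 225 /286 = 0.79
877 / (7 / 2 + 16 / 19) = 33326 / 165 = 201.98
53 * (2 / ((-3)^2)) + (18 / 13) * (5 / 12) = 2891 / 234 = 12.35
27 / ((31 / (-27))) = -729 / 31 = -23.52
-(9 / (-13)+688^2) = -6153463 / 13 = -473343.31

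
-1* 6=-6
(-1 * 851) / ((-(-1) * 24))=-851 / 24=-35.46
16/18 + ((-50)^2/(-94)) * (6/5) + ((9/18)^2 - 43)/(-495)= -30.94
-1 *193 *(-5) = 965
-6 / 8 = -3 / 4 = -0.75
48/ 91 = 0.53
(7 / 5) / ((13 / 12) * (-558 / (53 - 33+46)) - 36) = -308 / 9935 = -0.03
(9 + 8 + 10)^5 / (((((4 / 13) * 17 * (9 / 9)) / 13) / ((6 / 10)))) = 7274895849 / 340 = 21396752.50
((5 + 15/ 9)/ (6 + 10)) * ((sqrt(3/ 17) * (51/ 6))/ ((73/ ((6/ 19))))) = 5 * sqrt(51)/ 5548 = 0.01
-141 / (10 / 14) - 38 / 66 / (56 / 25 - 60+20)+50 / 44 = -30567649 / 155760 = -196.25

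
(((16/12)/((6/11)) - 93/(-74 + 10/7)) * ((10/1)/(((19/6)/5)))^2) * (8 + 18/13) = 5195675000/596011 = 8717.41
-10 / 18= -5 / 9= -0.56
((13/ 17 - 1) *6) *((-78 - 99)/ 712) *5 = 2655/ 1513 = 1.75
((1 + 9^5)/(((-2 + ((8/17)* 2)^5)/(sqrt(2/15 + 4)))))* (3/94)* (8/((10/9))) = -10061106702* sqrt(930)/14030581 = -21868.13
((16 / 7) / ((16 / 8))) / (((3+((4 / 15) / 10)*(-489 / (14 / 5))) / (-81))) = 1620 / 29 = 55.86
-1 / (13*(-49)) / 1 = 1 / 637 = 0.00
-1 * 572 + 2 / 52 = -571.96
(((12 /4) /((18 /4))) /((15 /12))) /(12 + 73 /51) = 136 /3425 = 0.04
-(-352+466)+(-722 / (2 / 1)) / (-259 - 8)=-30077 / 267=-112.65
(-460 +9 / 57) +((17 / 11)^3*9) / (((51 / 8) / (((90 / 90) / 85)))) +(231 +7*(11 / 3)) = -77048299 / 379335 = -203.11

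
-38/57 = -2/3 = -0.67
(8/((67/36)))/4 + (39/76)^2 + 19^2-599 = -91586317/386992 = -236.66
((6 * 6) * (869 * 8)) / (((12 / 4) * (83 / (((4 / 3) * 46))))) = 61646.65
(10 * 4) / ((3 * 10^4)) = 1 / 750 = 0.00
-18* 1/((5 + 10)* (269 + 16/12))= -18/4055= -0.00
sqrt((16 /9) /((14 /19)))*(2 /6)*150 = 100*sqrt(266) /21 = 77.66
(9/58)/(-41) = -9/2378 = -0.00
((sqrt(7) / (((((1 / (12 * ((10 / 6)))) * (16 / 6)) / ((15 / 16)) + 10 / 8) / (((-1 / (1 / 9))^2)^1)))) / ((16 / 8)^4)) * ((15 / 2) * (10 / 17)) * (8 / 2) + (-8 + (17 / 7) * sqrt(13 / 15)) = -8 + 17 * sqrt(195) / 105 + 1366875 * sqrt(7) / 21301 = 164.04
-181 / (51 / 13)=-2353 / 51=-46.14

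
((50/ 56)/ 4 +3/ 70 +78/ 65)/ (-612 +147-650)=-821/ 624400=-0.00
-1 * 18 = -18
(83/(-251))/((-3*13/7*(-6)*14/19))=-1577/117468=-0.01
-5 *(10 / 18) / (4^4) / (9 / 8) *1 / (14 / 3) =-25 / 12096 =-0.00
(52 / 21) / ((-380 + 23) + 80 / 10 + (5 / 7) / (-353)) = -4589 / 646788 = -0.01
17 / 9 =1.89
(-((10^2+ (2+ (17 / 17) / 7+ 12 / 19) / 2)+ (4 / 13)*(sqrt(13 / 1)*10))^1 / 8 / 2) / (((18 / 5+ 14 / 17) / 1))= -1.59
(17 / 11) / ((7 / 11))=17 / 7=2.43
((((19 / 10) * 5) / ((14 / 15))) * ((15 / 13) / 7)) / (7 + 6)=0.13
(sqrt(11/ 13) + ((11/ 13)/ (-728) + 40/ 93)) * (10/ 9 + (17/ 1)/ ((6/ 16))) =78905233/ 3960684 + 418 * sqrt(143)/ 117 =62.64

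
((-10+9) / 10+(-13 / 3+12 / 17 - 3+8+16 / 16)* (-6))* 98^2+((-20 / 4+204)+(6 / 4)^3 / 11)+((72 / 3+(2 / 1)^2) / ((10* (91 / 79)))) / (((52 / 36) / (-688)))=-175250836249 / 1264120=-138634.65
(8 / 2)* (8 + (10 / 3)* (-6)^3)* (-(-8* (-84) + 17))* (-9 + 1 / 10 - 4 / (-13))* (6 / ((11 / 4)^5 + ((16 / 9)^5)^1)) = -30584598681452544 / 52918211615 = -577959.79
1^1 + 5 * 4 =21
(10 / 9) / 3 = 10 / 27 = 0.37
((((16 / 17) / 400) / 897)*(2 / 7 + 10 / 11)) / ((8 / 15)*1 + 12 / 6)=2 / 1616615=0.00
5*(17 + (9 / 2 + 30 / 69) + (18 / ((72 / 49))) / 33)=338605 / 3036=111.53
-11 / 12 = -0.92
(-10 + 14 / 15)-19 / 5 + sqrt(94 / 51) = -193 / 15 + sqrt(4794) / 51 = -11.51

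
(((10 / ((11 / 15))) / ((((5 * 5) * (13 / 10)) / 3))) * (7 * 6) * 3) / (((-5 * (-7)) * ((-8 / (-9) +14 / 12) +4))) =11664 / 15587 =0.75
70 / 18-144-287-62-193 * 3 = -1068.11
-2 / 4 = -1 / 2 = -0.50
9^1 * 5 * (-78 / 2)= -1755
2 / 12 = 1 / 6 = 0.17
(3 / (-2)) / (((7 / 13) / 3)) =-117 / 14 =-8.36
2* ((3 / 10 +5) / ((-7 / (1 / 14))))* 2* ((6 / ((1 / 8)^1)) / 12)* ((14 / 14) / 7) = -212 / 1715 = -0.12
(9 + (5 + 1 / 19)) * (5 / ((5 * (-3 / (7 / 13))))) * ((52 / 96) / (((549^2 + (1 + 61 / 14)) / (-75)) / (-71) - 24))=-7740775 / 184717164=-0.04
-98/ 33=-2.97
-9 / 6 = -1.50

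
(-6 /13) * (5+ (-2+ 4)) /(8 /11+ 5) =-22 /39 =-0.56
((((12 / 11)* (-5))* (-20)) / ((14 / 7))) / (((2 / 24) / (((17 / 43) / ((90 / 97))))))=131920 / 473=278.90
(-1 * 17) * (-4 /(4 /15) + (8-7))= 238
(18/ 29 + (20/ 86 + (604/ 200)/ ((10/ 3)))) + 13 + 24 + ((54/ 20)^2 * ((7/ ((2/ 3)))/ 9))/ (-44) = 2116036673/ 54868000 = 38.57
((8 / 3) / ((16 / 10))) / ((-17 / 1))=-5 / 51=-0.10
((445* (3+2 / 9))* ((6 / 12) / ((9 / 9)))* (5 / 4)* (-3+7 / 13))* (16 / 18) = -2064800 / 1053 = -1960.87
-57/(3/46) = -874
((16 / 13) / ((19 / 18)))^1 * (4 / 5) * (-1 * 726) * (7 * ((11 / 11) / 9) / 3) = -216832 / 1235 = -175.57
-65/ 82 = -0.79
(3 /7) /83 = 3 /581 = 0.01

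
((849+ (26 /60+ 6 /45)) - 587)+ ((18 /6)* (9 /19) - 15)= 141923 /570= 248.99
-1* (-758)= 758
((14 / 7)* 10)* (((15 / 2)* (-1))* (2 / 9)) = -100 / 3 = -33.33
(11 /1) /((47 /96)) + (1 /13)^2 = 178511 /7943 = 22.47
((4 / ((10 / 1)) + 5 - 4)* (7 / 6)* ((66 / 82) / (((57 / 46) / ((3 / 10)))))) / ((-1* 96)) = -12397 / 3739200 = -0.00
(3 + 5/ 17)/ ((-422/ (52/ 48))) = -91/ 10761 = -0.01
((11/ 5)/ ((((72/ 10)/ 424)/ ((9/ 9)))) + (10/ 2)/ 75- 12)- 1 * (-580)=31393/ 45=697.62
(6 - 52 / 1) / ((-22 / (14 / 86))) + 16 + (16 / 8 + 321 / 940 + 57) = 33649673 / 444620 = 75.68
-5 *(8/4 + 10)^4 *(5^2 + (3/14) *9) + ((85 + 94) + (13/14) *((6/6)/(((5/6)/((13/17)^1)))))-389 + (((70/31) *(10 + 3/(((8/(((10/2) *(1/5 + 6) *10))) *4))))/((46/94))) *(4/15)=-7107078378679/2545410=-2792115.37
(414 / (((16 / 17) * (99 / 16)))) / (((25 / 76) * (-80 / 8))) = -29716 / 1375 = -21.61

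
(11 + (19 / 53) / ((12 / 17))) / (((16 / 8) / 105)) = 256165 / 424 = 604.16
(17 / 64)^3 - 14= -3665103 / 262144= -13.98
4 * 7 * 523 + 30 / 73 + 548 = 1109046 / 73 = 15192.41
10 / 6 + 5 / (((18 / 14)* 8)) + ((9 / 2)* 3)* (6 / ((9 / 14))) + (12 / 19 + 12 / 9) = 178001 / 1368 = 130.12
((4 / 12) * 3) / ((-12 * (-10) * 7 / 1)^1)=1 / 840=0.00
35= 35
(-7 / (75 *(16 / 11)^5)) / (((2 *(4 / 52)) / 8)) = -14655641 / 19660800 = -0.75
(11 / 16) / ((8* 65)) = 11 / 8320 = 0.00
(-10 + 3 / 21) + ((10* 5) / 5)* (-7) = -559 / 7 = -79.86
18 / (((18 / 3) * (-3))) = -1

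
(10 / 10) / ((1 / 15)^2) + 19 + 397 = 641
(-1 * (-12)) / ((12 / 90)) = 90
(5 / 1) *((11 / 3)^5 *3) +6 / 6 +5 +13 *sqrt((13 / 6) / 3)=13 *sqrt(26) / 6 +805741 / 81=9958.47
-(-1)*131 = 131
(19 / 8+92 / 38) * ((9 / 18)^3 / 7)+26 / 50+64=13748081 / 212800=64.61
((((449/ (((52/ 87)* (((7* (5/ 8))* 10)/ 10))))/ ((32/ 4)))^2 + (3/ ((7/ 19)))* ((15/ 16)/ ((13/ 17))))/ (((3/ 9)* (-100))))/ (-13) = 2338477641/ 2153060000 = 1.09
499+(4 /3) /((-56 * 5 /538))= 52126 /105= 496.44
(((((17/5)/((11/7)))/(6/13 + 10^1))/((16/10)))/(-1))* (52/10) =-1183/1760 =-0.67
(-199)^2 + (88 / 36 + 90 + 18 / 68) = 12146275 / 306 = 39693.71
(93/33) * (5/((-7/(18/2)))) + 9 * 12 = 6921/77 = 89.88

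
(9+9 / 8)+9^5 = 472473 / 8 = 59059.12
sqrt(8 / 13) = 2 * sqrt(26) / 13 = 0.78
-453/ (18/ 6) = -151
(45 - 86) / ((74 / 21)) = -11.64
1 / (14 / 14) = 1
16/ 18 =0.89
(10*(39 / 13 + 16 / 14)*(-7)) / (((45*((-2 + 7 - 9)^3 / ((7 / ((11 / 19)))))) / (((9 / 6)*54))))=34713 / 352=98.62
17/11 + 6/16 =1.92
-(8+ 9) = -17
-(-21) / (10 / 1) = 21 / 10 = 2.10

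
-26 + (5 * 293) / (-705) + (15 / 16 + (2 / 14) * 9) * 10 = -46159 / 7896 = -5.85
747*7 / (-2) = -5229 / 2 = -2614.50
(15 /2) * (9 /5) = 27 /2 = 13.50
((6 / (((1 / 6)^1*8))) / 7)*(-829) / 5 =-7461 / 70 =-106.59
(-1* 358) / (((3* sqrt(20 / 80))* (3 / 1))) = -716 / 9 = -79.56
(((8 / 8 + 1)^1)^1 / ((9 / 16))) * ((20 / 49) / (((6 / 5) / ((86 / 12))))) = 34400 / 3969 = 8.67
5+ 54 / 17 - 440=-431.82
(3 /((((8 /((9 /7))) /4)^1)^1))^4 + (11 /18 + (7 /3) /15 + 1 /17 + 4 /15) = 146216311 /9796080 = 14.93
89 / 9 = 9.89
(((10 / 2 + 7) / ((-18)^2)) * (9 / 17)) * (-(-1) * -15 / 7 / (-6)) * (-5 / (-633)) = 25 / 451962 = 0.00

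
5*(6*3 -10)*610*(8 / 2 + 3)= 170800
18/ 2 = 9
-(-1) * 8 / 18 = 0.44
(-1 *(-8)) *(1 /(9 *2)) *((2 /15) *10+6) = 88 /27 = 3.26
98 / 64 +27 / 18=97 / 32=3.03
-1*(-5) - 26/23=3.87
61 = 61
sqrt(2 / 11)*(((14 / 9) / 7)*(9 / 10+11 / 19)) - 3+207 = 281*sqrt(22) / 9405+204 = 204.14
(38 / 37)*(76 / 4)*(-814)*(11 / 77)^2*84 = -190608 / 7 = -27229.71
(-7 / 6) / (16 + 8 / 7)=-49 / 720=-0.07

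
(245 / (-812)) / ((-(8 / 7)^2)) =1715 / 7424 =0.23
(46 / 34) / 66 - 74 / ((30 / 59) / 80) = -13063049 / 1122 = -11642.65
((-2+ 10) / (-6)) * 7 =-28 / 3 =-9.33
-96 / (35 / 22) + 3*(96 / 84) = -1992 / 35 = -56.91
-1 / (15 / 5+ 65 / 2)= -2 / 71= -0.03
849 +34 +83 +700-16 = 1650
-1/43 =-0.02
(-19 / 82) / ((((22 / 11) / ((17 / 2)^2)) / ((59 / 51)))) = -9.68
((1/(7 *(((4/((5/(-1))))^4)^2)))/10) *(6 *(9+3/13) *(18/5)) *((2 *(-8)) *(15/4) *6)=-284765625/46592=-6111.90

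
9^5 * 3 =177147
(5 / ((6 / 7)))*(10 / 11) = 175 / 33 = 5.30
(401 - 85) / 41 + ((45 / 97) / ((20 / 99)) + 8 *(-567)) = -71999549 / 15908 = -4526.00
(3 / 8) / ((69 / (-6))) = -0.03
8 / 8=1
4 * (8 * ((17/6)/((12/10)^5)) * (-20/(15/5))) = -531250/2187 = -242.91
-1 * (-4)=4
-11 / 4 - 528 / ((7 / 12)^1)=-25421 / 28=-907.89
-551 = -551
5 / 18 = 0.28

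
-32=-32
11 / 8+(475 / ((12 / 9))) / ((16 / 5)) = 7213 / 64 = 112.70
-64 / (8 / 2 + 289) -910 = -266694 / 293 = -910.22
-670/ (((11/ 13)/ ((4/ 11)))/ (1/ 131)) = -34840/ 15851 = -2.20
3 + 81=84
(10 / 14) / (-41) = -5 / 287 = -0.02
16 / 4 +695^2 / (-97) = -482637 / 97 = -4975.64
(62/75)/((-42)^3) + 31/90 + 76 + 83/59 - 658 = -95114207099/163919700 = -580.25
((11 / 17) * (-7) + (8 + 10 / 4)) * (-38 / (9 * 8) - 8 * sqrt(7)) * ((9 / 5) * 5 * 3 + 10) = -30044 * sqrt(7) / 17 - 142709 / 1224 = -4792.41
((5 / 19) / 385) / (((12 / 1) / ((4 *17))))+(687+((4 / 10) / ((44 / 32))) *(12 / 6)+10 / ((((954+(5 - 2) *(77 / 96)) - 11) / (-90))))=455857558204 / 663902085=686.63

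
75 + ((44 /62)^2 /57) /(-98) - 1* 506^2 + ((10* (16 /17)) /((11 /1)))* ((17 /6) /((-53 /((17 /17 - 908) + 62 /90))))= -3604199670051661 /14083331031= -255919.55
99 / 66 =3 / 2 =1.50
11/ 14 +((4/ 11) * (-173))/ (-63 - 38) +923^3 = 12230584105627/ 15554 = 786330468.41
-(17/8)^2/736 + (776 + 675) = 68347615/47104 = 1450.99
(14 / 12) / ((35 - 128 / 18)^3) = 1701 / 31626502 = 0.00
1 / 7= 0.14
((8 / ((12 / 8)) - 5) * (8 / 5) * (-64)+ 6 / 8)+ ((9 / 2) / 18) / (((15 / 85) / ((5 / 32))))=-63671 / 1920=-33.16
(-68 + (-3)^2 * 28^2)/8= 1747/2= 873.50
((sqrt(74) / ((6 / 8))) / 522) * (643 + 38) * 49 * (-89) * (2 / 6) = -1979894 * sqrt(74) / 783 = -21751.84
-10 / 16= -5 / 8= -0.62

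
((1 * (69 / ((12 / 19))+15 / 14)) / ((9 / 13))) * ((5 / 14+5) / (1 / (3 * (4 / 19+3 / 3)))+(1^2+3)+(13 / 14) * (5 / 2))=26222521 / 6384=4107.54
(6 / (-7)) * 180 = -1080 / 7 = -154.29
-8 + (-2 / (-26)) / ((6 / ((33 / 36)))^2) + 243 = 15837241 / 67392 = 235.00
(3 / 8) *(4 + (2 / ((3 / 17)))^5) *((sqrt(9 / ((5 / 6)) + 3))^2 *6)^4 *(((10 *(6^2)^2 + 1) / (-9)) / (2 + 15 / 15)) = -988792084297437576 / 625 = -1582067334875900.12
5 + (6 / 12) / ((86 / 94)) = 477 / 86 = 5.55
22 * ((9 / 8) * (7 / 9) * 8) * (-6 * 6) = -5544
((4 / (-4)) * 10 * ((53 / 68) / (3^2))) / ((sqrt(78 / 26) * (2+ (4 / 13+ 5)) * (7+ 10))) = -689 * sqrt(3) / 296514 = -0.00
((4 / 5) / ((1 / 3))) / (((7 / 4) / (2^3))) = 384 / 35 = 10.97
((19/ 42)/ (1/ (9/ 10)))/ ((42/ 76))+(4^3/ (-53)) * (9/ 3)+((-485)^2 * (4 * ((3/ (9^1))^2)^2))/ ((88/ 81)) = 1526786104/ 142835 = 10689.16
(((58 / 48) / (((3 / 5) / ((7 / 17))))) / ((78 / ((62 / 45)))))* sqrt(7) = 6293* sqrt(7) / 429624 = 0.04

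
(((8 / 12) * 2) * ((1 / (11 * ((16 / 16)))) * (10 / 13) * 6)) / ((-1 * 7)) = -80 / 1001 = -0.08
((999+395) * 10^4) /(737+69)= 6970000 /403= 17295.29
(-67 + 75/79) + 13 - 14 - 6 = -73.05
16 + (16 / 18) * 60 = 208 / 3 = 69.33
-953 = -953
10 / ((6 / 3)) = 5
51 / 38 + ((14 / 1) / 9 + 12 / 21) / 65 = 213937 / 155610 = 1.37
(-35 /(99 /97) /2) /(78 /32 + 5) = -3880 /1683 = -2.31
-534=-534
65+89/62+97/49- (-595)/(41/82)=3823065/3038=1258.42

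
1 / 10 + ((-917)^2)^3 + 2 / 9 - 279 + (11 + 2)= 53512904476036359299 / 90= 594587827511515103.32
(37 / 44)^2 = 1369 / 1936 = 0.71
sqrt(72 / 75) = 2 *sqrt(6) / 5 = 0.98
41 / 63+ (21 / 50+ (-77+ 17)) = -185627 / 3150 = -58.93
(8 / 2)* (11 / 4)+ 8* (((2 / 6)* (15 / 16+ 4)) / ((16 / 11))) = 1925 / 96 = 20.05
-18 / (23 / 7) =-126 / 23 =-5.48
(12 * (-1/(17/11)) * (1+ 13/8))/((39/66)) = -7623/221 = -34.49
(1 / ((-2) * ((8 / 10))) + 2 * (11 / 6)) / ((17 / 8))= 73 / 51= 1.43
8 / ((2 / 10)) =40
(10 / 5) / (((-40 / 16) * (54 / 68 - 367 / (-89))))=-12104 / 74405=-0.16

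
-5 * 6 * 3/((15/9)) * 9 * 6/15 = -972/5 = -194.40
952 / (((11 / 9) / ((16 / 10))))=68544 / 55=1246.25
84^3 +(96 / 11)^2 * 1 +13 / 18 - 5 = 1291065883 / 2178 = 592775.89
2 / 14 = 1 / 7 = 0.14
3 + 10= 13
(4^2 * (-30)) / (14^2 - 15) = -480 / 181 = -2.65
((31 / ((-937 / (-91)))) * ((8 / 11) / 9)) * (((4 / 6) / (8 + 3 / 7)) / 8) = 39494 / 16419051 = 0.00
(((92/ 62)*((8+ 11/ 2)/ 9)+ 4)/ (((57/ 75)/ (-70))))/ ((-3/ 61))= 20602750/ 1767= 11659.73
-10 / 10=-1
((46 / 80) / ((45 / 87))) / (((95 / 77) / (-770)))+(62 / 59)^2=-13744201483 / 19841700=-692.69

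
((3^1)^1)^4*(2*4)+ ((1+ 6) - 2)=653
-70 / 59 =-1.19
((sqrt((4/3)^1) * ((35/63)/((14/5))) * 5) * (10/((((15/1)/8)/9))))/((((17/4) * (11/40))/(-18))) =-846.84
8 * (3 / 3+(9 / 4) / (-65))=502 / 65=7.72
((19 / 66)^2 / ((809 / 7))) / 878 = 2527 / 3094075512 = 0.00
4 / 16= 1 / 4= 0.25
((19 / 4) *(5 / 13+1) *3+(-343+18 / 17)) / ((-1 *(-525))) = -142417 / 232050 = -0.61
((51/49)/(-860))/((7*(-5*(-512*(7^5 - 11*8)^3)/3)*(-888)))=0.00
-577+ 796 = 219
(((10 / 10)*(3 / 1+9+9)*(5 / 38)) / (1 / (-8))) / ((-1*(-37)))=-0.60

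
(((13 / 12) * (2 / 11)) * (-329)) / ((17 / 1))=-4277 / 1122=-3.81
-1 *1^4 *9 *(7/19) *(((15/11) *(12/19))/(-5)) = 2268/3971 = 0.57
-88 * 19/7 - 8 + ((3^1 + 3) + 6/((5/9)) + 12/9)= -24016/105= -228.72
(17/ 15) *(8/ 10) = 68/ 75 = 0.91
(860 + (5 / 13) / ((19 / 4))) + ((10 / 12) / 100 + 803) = 49293967 / 29640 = 1663.09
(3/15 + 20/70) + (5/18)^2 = 6383/11340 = 0.56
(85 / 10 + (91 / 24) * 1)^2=87025 / 576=151.09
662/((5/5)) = 662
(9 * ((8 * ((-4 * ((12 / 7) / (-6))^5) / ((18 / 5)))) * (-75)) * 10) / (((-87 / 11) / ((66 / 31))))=464640000 / 15109493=30.75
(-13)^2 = 169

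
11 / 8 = 1.38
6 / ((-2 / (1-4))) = 9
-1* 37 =-37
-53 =-53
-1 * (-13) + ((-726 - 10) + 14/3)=-2155/3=-718.33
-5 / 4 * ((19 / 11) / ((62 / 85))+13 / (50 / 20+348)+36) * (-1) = 91803995 / 1912328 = 48.01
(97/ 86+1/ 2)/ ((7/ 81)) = 810/ 43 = 18.84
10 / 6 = 5 / 3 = 1.67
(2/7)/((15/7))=2/15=0.13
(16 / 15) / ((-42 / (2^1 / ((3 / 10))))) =-32 / 189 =-0.17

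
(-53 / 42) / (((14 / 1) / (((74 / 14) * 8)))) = -3922 / 1029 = -3.81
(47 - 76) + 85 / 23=-582 / 23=-25.30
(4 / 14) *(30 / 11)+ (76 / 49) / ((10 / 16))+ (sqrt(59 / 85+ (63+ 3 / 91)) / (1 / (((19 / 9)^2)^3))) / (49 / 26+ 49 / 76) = 8788 / 2695+ 3575486956 *sqrt(3812805815) / 790202280105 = 282.66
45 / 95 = 9 / 19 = 0.47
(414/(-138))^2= 9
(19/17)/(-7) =-19/119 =-0.16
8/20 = 2/5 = 0.40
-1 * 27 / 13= -27 / 13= -2.08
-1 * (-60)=60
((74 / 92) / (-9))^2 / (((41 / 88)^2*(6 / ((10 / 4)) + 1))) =13251920 / 1224495873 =0.01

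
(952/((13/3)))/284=714/923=0.77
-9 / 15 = -3 / 5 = -0.60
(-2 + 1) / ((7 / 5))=-5 / 7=-0.71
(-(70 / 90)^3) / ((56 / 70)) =-1715 / 2916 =-0.59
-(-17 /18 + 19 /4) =-137 /36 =-3.81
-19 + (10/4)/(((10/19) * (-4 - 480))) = -36803/1936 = -19.01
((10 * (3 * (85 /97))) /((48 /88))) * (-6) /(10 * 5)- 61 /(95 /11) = -118382 /9215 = -12.85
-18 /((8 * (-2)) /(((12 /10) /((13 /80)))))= 108 /13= 8.31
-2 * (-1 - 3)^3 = 128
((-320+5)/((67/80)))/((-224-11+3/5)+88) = 10500/4087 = 2.57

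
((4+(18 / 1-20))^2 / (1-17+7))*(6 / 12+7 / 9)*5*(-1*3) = 8.52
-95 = -95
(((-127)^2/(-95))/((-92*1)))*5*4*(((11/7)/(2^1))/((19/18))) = 1596771/58121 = 27.47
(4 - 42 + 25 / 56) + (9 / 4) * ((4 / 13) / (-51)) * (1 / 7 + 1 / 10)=-136707 / 3640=-37.56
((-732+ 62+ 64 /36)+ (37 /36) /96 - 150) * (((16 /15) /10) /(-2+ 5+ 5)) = -2827739 /259200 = -10.91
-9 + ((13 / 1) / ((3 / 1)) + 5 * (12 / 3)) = 46 / 3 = 15.33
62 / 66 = 31 / 33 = 0.94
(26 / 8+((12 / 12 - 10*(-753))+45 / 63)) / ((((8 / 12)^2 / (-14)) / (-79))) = 150006069 / 8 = 18750758.62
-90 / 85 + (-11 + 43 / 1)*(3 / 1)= 1614 / 17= 94.94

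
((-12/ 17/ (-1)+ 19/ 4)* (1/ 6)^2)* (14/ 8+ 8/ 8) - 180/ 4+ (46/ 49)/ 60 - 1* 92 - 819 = -955.57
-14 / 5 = -2.80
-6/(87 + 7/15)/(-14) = 45/9184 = 0.00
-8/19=-0.42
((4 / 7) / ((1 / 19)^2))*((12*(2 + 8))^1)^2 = 20793600 / 7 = 2970514.29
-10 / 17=-0.59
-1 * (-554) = 554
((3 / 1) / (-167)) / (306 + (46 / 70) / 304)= -31920 / 543729121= -0.00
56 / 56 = 1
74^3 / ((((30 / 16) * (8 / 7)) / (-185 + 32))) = -144664968 / 5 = -28932993.60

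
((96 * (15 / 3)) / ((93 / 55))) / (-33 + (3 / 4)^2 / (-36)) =-563200 / 65503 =-8.60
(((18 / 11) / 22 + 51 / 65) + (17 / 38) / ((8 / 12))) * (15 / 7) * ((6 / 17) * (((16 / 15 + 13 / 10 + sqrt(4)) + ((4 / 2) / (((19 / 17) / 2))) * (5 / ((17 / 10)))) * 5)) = 255949227 / 2970308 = 86.17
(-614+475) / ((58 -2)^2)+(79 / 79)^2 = 2997 / 3136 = 0.96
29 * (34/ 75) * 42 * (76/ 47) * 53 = 55602512/ 1175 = 47321.29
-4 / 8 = -1 / 2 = -0.50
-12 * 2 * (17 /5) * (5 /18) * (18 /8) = -51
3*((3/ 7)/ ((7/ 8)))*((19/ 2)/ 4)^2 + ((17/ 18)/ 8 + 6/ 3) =73427/ 7056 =10.41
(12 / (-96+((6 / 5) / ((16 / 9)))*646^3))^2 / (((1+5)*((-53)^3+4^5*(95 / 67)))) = -13400 / 2725631027209431668260413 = -0.00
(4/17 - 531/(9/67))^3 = -303423807254373/4913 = -61759374568.36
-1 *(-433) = 433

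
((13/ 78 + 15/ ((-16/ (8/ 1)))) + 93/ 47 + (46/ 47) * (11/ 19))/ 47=-12827/ 125913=-0.10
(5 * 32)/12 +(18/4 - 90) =-72.17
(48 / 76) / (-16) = -3 / 76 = -0.04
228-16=212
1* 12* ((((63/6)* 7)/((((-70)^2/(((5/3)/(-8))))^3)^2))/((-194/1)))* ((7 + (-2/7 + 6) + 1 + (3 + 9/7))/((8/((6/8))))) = -0.00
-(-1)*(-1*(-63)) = 63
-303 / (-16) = 303 / 16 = 18.94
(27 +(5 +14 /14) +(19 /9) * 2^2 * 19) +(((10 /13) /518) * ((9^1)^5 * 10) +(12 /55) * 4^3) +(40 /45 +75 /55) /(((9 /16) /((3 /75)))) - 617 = 35058473986 /74999925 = 467.45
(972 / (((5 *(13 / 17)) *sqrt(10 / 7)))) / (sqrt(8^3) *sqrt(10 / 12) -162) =-59049 *sqrt(70) / 370175 -1944 *sqrt(42) / 74035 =-1.50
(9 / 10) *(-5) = -9 / 2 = -4.50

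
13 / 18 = 0.72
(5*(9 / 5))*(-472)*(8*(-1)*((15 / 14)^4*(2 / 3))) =71685000 / 2401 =29856.31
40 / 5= 8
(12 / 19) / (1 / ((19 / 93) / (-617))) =-4 / 19127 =-0.00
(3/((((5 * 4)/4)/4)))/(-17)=-12/85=-0.14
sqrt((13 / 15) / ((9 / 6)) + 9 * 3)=sqrt(6205) / 15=5.25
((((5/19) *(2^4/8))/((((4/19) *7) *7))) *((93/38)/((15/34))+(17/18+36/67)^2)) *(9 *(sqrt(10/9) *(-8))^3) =-684709009280 *sqrt(10)/1015559937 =-2132.07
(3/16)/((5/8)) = 0.30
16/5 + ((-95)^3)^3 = -3151247048623046859/5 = -630249409724609371.80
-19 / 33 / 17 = -19 / 561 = -0.03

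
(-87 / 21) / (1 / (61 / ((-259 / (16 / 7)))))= 28304 / 12691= 2.23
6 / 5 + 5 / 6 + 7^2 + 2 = 1591 / 30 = 53.03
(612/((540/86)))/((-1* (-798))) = 731/5985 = 0.12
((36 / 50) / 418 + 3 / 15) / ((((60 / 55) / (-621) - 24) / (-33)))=3599937 / 12979850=0.28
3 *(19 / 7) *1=57 / 7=8.14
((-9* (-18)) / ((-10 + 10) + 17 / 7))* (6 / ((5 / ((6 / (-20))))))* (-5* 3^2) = 91854 / 85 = 1080.64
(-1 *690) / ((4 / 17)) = -2932.50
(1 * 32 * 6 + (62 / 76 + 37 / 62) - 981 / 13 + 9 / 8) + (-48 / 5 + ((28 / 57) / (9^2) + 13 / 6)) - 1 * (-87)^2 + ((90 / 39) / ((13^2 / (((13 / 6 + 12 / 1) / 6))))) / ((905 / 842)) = -16977472808635361 / 2276618137560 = -7457.32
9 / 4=2.25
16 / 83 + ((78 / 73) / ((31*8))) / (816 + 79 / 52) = 1539280369 / 7984798619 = 0.19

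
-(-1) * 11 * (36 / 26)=198 / 13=15.23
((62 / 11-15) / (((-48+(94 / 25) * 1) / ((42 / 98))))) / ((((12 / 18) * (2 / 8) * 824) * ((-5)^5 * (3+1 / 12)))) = -27 / 393874250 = -0.00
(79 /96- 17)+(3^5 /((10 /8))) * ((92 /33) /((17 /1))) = 1409513 /89760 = 15.70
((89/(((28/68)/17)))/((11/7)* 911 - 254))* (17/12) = 437257/98916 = 4.42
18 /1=18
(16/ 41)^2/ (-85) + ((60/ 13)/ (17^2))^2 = -182298032/ 118636986845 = -0.00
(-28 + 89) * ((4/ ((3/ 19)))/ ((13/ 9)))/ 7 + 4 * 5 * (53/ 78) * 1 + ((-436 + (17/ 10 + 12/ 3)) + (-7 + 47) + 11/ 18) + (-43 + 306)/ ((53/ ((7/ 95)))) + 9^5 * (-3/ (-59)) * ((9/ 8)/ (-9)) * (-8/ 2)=622034229961/ 486592470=1278.35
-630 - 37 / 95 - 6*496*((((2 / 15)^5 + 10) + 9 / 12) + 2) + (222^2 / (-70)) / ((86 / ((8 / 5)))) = -55860273579811 / 1447621875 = -38587.61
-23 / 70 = -0.33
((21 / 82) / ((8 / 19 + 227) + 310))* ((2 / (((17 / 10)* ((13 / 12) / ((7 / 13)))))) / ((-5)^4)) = 67032 / 150348040375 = 0.00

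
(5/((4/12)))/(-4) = -15/4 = -3.75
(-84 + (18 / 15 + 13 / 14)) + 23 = -4121 / 70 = -58.87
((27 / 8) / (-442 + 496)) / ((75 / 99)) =33 / 400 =0.08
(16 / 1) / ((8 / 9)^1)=18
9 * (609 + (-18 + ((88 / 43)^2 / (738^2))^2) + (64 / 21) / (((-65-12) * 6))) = 20190667901638034782565 / 3795994221993726291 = 5318.94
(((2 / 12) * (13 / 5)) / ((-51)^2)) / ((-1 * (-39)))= 1 / 234090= 0.00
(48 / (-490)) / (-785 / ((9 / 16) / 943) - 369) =216 / 2902613245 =0.00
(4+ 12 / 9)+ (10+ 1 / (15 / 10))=16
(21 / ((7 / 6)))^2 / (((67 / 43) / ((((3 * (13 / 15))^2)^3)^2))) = 324588921926405292 / 16357421875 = 19843525.73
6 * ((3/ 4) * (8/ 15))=2.40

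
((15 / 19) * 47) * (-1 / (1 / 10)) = -7050 / 19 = -371.05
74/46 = 37/23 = 1.61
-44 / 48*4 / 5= -11 / 15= -0.73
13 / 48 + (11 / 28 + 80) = 27103 / 336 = 80.66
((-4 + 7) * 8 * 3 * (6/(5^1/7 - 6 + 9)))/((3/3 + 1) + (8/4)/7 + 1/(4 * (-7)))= 672/13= 51.69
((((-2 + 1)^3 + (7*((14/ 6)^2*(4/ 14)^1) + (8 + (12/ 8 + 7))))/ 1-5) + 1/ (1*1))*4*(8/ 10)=71.64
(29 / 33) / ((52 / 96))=232 / 143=1.62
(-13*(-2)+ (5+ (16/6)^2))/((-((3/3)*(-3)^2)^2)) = -343/729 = -0.47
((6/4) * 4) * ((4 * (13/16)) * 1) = 19.50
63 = 63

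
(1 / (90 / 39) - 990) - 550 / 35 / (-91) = -18907319 / 19110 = -989.39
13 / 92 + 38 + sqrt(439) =sqrt(439) + 3509 / 92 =59.09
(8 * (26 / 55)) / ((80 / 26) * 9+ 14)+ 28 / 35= 0.89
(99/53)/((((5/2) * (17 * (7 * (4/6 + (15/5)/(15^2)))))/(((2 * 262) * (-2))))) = -1037520/107219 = -9.68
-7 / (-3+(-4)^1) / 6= 1 / 6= 0.17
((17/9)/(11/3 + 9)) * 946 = 141.07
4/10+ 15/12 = 33/20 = 1.65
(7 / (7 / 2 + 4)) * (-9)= -42 / 5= -8.40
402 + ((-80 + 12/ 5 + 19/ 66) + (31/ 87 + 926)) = 3990831/ 3190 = 1251.04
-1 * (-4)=4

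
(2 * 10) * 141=2820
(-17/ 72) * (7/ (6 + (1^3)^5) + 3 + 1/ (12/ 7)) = -1.08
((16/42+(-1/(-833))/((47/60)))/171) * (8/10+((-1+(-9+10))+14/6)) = 44924/6409935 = 0.01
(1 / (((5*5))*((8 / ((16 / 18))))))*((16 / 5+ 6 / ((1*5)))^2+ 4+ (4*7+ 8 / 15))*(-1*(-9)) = 3892 / 1875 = 2.08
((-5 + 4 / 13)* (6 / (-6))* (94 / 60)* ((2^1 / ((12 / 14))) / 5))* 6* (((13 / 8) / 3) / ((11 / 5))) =20069 / 3960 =5.07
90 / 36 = 5 / 2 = 2.50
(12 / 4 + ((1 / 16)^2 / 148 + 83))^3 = 34594001165235857409 / 54388244611072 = 636056.59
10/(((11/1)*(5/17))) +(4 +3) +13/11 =124/11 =11.27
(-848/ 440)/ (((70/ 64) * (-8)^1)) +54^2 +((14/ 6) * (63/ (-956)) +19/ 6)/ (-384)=6182444971963/ 2120025600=2916.21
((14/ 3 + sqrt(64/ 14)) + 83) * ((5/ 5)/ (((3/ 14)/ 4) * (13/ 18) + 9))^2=1.10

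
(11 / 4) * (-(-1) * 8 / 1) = 22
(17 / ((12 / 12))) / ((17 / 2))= 2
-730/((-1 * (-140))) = -5.21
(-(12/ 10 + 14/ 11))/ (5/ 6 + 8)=-816/ 2915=-0.28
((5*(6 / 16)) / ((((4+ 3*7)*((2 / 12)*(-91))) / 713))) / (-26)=6417 / 47320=0.14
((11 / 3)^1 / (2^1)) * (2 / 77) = 1 / 21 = 0.05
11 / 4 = 2.75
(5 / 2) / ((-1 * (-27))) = 5 / 54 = 0.09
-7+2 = -5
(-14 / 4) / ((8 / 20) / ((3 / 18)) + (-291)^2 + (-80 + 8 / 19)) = -665 / 16074726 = -0.00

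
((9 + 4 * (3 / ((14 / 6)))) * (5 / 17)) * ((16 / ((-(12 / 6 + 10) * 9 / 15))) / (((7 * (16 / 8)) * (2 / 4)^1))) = -1100 / 833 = -1.32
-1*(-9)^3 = 729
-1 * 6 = -6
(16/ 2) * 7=56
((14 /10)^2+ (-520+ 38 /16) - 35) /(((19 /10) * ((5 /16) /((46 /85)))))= -20264472 /40375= -501.91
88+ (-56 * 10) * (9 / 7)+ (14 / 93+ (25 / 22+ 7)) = -1276117 / 2046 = -623.71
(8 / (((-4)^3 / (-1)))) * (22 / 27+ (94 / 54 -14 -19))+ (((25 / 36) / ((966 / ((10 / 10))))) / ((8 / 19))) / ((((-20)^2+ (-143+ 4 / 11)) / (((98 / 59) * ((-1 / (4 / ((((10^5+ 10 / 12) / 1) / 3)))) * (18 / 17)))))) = -46362129337 / 11879243136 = -3.90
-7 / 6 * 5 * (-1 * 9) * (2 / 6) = 35 / 2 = 17.50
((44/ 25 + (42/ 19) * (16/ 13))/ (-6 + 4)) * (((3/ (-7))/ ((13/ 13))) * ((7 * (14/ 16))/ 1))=5.88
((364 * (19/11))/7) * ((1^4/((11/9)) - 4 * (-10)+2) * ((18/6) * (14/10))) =9772308/605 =16152.58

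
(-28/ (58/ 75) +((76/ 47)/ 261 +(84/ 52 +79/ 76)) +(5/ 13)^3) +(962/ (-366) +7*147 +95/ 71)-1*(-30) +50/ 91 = 63634801037268593/ 62096659551108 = 1024.77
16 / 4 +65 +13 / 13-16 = 54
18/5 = 3.60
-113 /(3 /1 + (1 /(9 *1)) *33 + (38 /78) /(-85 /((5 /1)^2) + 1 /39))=-223062 /12875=-17.33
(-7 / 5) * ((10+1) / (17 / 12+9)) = -924 / 625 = -1.48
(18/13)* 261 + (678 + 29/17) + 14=233175/221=1055.09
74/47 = 1.57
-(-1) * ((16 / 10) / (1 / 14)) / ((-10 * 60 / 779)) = -10906 / 375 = -29.08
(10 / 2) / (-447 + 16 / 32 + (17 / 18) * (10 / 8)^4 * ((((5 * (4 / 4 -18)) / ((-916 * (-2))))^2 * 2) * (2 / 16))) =-309309603840 / 27621270857287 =-0.01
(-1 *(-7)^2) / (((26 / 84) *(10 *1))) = -1029 / 65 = -15.83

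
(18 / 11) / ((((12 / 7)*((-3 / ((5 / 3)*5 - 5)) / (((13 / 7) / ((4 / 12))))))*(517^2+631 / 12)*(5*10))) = -78 / 176445445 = -0.00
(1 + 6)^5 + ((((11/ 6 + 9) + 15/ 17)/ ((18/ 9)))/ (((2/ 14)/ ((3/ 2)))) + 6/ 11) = 25236103/ 1496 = 16869.05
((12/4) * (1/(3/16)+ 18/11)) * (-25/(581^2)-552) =-11541.82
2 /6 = 1 /3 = 0.33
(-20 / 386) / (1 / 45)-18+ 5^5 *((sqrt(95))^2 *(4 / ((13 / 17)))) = 3896136488 / 2509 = 1552864.28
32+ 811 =843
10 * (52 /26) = 20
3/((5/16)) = 48/5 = 9.60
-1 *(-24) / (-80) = -3 / 10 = -0.30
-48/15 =-16/5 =-3.20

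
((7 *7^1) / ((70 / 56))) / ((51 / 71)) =13916 / 255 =54.57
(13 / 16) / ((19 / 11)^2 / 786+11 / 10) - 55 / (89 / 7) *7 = -849345475 / 28747712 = -29.54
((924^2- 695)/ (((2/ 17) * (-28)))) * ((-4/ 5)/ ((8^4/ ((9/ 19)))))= 6869547/ 286720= 23.96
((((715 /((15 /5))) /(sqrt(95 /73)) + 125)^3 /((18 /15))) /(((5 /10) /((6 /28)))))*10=26107843750 /399 + 55339248250*sqrt(6935) /68229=132977302.09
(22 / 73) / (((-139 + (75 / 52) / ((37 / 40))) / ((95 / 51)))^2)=45936726550 / 829820936605113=0.00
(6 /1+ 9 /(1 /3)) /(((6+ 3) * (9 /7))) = 77 /27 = 2.85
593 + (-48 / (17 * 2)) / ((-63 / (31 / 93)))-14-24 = 594413 / 1071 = 555.01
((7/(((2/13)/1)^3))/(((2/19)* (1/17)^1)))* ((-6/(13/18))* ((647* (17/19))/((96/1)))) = -1990808001/128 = -15553187.51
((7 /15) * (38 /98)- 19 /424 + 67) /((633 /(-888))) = -110589337 /1174215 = -94.18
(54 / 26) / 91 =0.02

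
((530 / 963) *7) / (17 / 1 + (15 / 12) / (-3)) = 14840 / 63879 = 0.23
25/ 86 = 0.29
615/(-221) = -615/221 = -2.78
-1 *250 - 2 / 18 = -2251 / 9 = -250.11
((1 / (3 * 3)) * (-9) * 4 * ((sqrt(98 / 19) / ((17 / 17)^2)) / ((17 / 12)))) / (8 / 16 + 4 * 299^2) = -224 * sqrt(38) / 77004169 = -0.00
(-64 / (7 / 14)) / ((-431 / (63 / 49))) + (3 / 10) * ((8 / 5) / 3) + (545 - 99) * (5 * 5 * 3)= 2523007118 / 75425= 33450.54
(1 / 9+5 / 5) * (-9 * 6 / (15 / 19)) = -76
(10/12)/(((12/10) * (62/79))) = 1975/2232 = 0.88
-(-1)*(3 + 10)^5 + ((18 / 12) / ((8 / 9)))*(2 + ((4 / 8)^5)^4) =6229319483419 / 16777216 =371296.38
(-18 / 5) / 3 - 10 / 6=-43 / 15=-2.87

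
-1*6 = -6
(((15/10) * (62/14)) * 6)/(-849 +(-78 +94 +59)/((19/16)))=-0.05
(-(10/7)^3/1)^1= -1000/343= -2.92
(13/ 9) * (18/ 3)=26/ 3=8.67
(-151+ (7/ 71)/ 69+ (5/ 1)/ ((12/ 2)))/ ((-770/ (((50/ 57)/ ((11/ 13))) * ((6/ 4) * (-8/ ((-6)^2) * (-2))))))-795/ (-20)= 113202020557/ 2838225852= 39.88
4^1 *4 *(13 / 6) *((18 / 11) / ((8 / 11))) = 78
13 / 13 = 1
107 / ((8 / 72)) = 963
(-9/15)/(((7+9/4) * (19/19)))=-12/185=-0.06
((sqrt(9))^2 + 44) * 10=530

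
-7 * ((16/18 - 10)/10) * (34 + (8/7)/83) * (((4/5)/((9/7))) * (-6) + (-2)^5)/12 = -108572428/168075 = -645.98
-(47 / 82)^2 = -2209 / 6724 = -0.33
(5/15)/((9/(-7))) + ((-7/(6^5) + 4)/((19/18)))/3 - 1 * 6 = -123031/24624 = -5.00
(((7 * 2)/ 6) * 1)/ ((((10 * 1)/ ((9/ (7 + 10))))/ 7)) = 147/ 170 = 0.86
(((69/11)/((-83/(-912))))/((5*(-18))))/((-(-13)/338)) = -90896/4565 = -19.91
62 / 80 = 31 / 40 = 0.78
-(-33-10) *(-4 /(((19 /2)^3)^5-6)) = -5636096 /15181127029874601691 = -0.00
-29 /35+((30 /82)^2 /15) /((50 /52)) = -48203 /58835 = -0.82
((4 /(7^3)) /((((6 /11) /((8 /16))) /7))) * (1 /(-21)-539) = -124520 /3087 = -40.34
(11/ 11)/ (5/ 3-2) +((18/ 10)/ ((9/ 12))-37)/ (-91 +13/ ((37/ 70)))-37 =-484999/ 12285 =-39.48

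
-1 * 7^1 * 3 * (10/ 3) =-70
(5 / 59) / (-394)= -5 / 23246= -0.00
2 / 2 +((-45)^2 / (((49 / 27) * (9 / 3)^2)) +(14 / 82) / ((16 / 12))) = 125.11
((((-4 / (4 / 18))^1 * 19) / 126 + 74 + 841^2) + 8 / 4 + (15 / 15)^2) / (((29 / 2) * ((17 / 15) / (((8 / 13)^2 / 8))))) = 1188356880 / 583219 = 2037.58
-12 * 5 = -60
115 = 115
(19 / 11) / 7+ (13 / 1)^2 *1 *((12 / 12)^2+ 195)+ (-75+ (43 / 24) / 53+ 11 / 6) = 3237158299 / 97944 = 33051.11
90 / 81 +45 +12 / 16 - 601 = -19949 / 36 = -554.14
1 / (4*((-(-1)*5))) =1 / 20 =0.05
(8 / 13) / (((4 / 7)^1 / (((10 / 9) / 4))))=0.30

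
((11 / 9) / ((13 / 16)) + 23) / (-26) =-2867 / 3042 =-0.94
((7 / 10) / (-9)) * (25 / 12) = -35 / 216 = -0.16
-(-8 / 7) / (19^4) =8 / 912247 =0.00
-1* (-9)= 9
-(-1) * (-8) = -8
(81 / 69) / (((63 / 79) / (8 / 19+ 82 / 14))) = 197895 / 21413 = 9.24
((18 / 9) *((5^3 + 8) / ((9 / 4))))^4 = 1281641353216 / 6561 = 195342379.70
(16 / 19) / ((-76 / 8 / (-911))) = 29152 / 361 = 80.75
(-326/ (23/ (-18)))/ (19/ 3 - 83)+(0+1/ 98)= -3.32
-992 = -992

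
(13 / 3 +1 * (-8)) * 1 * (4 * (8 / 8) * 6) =-88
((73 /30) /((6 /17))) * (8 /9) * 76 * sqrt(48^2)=3018112 /135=22356.39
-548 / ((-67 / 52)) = 28496 / 67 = 425.31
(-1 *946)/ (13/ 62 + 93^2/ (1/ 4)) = -58652/ 2144965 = -0.03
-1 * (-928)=928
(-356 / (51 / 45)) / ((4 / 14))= -18690 / 17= -1099.41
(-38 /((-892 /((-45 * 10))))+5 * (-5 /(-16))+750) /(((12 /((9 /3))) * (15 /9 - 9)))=-7839525 /313984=-24.97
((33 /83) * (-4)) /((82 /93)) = -6138 /3403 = -1.80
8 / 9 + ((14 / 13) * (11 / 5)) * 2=3292 / 585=5.63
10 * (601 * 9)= 54090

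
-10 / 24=-5 / 12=-0.42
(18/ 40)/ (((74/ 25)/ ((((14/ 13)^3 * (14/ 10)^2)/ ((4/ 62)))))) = 4689153/ 812890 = 5.77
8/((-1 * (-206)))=0.04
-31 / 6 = -5.17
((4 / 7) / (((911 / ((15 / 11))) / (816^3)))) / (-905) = -6520061952 / 12696607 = -513.53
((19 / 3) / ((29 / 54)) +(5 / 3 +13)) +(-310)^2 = 8363002 / 87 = 96126.46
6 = 6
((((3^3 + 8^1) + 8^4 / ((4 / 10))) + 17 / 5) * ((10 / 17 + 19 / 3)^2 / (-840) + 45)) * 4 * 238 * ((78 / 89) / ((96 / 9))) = 4100154883396 / 113475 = 36132671.37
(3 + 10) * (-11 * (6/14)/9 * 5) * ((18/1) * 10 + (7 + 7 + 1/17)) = -2358785/357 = -6607.24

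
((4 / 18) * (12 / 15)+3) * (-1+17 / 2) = 143 / 6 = 23.83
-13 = -13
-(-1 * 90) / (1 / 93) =8370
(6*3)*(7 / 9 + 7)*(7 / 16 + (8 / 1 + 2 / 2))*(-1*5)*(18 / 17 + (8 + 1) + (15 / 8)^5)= -489198176775 / 2228224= -219546.23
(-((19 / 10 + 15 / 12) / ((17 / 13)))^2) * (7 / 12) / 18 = -173901 / 924800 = -0.19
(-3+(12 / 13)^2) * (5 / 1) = -1815 / 169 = -10.74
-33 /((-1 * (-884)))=-33 /884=-0.04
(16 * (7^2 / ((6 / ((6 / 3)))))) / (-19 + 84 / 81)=-7056 / 485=-14.55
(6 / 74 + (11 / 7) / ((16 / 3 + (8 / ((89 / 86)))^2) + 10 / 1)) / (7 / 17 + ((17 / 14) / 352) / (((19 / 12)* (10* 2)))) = 2436396700320 / 9837347160571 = 0.25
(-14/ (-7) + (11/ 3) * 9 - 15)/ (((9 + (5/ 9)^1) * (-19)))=-90/ 817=-0.11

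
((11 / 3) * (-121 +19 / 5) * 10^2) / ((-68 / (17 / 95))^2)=-3223 / 10830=-0.30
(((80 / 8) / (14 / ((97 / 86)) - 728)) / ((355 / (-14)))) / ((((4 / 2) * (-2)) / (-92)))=2231 / 176009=0.01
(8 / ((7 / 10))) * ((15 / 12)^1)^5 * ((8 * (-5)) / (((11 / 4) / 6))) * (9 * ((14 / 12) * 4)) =-1406250 / 11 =-127840.91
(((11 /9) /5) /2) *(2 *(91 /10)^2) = 91091 /4500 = 20.24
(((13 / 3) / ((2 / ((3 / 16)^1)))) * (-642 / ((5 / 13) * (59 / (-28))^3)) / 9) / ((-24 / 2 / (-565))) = 700878997 / 1848411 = 379.18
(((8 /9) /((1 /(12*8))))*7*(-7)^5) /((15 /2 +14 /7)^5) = -963780608 /7428297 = -129.74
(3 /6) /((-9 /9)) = -1 /2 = -0.50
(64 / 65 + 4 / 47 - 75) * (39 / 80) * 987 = -14228991 / 400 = -35572.48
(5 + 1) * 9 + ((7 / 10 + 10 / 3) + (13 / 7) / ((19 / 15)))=237403 / 3990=59.50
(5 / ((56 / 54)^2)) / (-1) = -3645 / 784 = -4.65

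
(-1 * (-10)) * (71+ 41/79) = 56500/79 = 715.19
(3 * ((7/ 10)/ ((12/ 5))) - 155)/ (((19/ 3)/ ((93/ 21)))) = -114669/ 1064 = -107.77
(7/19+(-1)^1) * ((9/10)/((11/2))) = -108/1045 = -0.10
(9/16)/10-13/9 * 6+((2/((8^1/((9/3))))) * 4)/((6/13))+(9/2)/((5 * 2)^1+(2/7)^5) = -827063/498080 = -1.66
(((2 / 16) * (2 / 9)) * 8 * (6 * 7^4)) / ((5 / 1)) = 9604 / 15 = 640.27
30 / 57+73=1397 / 19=73.53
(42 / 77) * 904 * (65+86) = 819024 / 11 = 74456.73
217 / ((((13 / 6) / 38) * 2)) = 24738 / 13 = 1902.92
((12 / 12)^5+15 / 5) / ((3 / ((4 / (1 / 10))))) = 160 / 3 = 53.33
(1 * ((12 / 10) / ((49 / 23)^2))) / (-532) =-1587 / 3193330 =-0.00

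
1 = 1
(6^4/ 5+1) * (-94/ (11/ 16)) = -1956704/ 55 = -35576.44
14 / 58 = 7 / 29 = 0.24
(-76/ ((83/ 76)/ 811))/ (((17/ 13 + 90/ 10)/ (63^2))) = -120848842296/ 5561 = -21731494.75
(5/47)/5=1/47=0.02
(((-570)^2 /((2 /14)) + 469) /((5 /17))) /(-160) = -38671073 /800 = -48338.84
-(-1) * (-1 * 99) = -99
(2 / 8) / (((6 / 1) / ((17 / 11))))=17 / 264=0.06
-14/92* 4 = -14/23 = -0.61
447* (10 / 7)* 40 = 178800 / 7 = 25542.86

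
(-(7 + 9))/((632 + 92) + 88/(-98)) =-98/4429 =-0.02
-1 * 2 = -2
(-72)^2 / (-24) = -216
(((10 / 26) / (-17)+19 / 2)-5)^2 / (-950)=-3916441 / 185595800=-0.02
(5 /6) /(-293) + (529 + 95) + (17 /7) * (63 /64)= 35238071 /56256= 626.39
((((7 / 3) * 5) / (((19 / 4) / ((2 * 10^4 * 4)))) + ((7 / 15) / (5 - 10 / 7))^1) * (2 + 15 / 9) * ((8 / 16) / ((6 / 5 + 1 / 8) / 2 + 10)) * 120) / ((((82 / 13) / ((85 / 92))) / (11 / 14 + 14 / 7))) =25282416812796 / 15283201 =1654261.88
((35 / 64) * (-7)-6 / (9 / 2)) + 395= 74849 / 192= 389.84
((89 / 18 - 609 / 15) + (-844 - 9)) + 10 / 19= -1518701 / 1710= -888.13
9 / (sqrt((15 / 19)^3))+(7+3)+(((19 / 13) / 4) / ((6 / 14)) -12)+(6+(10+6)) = 19 * sqrt(285) / 25+3253 / 156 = 33.68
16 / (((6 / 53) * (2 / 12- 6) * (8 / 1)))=-106 / 35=-3.03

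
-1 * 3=-3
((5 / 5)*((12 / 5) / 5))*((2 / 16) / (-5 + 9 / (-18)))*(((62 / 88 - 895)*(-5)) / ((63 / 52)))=-511537 / 12705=-40.26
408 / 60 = 34 / 5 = 6.80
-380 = -380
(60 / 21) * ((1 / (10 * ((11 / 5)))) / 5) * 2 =0.05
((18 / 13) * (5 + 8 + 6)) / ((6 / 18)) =1026 / 13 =78.92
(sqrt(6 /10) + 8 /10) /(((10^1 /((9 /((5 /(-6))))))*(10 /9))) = -486 /625 - 243*sqrt(15) /1250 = -1.53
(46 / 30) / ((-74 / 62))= -713 / 555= -1.28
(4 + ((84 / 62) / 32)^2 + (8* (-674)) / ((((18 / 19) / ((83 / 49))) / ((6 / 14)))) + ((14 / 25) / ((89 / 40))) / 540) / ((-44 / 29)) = 606826546826592319 / 223050873830400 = 2720.57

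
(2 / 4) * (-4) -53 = -55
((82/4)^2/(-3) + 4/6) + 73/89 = -148021/1068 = -138.60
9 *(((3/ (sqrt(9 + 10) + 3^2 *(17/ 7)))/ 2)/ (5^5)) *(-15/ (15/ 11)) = -318087/ 140487500 + 14553 *sqrt(19)/ 140487500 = -0.00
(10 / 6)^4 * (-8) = -5000 / 81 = -61.73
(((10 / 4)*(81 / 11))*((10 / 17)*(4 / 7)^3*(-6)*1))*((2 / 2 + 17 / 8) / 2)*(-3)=3645000 / 64141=56.83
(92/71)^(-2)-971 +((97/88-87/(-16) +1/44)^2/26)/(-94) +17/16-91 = -350953830561/330976256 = -1060.36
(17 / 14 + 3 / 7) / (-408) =-23 / 5712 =-0.00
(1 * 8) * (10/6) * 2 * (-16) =-1280/3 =-426.67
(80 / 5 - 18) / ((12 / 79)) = -79 / 6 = -13.17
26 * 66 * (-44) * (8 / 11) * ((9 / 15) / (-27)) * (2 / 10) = 18304 / 75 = 244.05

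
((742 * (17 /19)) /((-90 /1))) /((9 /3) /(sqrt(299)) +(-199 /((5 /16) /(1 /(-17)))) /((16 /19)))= -0.17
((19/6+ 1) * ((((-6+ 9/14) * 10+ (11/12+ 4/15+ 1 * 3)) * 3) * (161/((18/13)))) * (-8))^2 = 961668786316225/2916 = 329790393112.56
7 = 7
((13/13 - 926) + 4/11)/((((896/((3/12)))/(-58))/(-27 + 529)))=10576387/1408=7511.64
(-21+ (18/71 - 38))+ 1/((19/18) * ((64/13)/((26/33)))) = -13911827/237424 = -58.59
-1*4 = -4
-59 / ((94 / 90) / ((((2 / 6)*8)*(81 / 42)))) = -95580 / 329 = -290.52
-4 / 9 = -0.44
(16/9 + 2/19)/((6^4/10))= 805/55404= 0.01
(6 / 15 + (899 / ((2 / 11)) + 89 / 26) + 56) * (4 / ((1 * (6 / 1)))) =216854 / 65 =3336.22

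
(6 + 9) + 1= 16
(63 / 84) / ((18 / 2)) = 1 / 12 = 0.08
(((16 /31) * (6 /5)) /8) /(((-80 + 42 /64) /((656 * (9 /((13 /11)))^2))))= -2468911104 /66509105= -37.12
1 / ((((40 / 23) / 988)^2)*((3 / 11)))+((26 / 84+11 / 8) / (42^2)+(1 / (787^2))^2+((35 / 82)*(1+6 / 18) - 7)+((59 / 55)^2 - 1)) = 16685327376529126681711037723 / 14099899841707578544800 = 1183364.96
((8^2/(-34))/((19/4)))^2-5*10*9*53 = -2488230266/104329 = -23849.84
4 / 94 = 2 / 47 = 0.04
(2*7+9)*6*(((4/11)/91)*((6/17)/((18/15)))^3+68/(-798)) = -156784468/13348621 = -11.75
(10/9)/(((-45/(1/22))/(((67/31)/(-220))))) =67/6076620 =0.00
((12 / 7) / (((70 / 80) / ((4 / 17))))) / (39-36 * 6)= -128 / 49147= -0.00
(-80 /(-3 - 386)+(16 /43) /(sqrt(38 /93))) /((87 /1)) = 80 /33843+8 * sqrt(3534) /71079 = 0.01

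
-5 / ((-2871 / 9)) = 5 / 319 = 0.02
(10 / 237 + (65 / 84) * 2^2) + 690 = 383305 / 553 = 693.14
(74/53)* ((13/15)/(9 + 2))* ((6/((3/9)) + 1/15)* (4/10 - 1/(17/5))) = 260702/1238875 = 0.21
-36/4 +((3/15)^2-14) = -574/25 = -22.96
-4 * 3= -12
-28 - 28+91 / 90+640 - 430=13951 / 90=155.01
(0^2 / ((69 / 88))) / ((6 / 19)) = 0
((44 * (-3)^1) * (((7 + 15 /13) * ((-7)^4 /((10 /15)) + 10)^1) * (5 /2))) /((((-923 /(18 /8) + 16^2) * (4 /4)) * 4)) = 568486215 /36088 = 15752.78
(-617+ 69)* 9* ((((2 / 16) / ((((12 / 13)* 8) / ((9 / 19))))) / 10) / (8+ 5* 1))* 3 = -11097 / 12160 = -0.91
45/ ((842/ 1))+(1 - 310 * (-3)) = 783947/ 842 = 931.05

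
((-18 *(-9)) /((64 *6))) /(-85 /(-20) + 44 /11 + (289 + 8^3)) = 9 /17264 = 0.00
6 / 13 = 0.46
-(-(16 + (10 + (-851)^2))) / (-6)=-241409 / 2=-120704.50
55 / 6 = 9.17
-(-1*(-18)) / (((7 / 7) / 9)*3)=-54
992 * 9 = 8928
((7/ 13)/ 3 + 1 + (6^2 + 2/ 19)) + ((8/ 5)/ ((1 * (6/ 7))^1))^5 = 11244298396/ 187565625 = 59.95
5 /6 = 0.83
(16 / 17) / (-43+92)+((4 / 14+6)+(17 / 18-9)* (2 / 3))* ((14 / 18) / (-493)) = 104275 / 5870151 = 0.02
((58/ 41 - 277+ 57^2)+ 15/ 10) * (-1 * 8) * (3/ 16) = -731829/ 164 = -4462.37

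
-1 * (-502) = 502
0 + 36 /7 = 36 /7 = 5.14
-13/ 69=-0.19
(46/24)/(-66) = -0.03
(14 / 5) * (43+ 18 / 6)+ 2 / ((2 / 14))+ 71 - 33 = 904 / 5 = 180.80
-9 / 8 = -1.12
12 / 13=0.92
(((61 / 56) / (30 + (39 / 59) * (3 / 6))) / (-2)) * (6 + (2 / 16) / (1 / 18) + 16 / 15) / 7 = -2011841 / 84178080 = -0.02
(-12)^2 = 144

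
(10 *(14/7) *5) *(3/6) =50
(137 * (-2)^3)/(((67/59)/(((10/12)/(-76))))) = 40415/3819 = 10.58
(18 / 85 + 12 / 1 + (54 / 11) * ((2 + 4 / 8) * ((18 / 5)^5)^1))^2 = 754707384096837444 / 13659765625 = 55250390.44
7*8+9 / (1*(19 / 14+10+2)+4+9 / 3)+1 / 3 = 16181 / 285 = 56.78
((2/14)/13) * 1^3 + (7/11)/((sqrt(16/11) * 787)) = 0.01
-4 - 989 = -993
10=10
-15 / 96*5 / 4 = -25 / 128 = -0.20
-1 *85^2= -7225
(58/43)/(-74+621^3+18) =58/10297769215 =0.00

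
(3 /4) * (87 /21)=87 /28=3.11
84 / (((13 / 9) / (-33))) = -24948 / 13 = -1919.08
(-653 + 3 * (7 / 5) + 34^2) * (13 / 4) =8242 / 5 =1648.40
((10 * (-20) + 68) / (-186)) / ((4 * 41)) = 0.00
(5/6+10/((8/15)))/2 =235/24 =9.79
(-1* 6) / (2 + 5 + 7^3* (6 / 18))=-9 / 182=-0.05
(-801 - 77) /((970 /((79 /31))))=-34681 /15035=-2.31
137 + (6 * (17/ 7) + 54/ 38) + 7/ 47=957287/ 6251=153.14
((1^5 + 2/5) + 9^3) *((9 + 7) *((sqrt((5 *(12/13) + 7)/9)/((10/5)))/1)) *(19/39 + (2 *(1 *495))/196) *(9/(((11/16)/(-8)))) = -3598051328 *sqrt(1963)/41405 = -3850123.99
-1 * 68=-68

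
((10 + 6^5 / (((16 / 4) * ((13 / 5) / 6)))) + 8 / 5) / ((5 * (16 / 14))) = 1023239 / 1300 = 787.11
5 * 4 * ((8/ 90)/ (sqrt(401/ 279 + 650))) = 16 * sqrt(5634281)/ 545253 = 0.07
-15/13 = -1.15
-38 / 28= -19 / 14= -1.36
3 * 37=111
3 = 3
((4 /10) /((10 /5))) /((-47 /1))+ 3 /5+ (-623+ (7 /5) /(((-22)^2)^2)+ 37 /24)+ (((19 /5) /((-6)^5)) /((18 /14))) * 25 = -149499416687969 /240789399840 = -620.87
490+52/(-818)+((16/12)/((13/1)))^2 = 489.95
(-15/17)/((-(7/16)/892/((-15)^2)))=48168000/119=404773.11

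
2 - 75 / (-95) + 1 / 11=602 / 209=2.88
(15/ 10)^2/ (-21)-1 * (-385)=10777/ 28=384.89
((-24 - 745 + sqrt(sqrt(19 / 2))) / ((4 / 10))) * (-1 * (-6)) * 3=-34605 + 45 * 19^(1 / 4) * 2^(3 / 4) / 2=-34526.00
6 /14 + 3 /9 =16 /21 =0.76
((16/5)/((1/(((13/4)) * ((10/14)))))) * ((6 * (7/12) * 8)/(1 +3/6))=138.67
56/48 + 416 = 2503/6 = 417.17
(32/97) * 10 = 320/97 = 3.30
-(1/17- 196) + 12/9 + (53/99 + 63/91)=4343029/21879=198.50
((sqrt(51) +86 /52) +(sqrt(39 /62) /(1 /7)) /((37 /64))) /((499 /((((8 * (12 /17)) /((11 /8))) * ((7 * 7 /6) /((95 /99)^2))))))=120149568 /995267975 +5588352 * sqrt(51) /76559075 +1251790848 * sqrt(2418) /87813259025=1.34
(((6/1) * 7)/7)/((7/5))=4.29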